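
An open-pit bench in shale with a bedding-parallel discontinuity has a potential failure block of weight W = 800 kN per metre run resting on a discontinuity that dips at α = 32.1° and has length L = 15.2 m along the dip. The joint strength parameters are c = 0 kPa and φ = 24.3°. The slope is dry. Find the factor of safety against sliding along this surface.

Resolving the block weight along and normal to the plane and applying the Mohr–Coulomb strength on the joint:
N' = W cosα = 800·cos32.1° = 677.7 kN/m
Driving force T = W sinα = 800·sin32.1° = 425.1 kN/m
Resisting force R = c·L + N'·tanφ = 0·15.2 + 677.7·tan24.3° = 0.0 + 306.0 = 306.0 kN/m
FS = R / T = 306.0 / 425.1 = 0.720

FS = 0.72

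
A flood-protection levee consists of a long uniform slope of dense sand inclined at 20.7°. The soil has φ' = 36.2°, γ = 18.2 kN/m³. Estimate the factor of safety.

For a dry cohesionless infinite slope the factor of safety is FS = tanφ' / tanβ.
FS = tan36.2° / tan20.7° = 0.7319 / 0.3779 = 1.937

FS = 1.94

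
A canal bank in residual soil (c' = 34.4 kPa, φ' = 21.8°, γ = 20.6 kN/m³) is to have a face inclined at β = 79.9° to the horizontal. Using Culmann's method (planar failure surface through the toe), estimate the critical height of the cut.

Culmann's analysis gives the critical failure plane at α_cr = (β + φ')/2 = (79.9 + 21.8)/2 = 50.9°, and the critical height
H_c = (4c'/γ) · sinβ cosφ' / [1 − cos(β − φ')]
    = (4·34.4/20.6) · sin79.9°·cos21.8° / [1 − cos(58.1°)]
    = 6.680 · 0.9845·0.9285 / [1 − 0.5284]
    = 6.680 · 0.9141 / 0.4716
    = 12.95 m

H_c = 12.95 m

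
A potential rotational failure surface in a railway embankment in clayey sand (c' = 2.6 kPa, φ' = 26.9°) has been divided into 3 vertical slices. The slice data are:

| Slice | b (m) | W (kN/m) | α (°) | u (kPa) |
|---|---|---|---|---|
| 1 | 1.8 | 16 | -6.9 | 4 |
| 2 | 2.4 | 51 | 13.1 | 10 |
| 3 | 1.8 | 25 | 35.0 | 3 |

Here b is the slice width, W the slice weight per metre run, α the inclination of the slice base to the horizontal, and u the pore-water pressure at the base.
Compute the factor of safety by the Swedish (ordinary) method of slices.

FS = 1.71

Ordinary method of slices: FS = Σ[c'·Δl_i + (W_i cosα_i − u_i·Δl_i)·tanφ'] / Σ W_i sinα_i, with Δl_i = b_i / cosα_i.
Slice 1: Δl = 1.8/cos(-6.9°) = 1.813 m; N'_1 = 16·cos(-6.9°) − 4·1.813 = 8.6; c'Δl = 4.71; W sinα = -1.9
Slice 2: Δl = 2.4/cos13.1° = 2.464 m; N'_2 = 51·cos13.1° − 10·2.464 = 25.0; c'Δl = 6.41; W sinα = 11.6
Slice 3: Δl = 1.8/cos35.0° = 2.197 m; N'_3 = 25·cos35.0° − 3·2.197 = 13.9; c'Δl = 5.71; W sinα = 14.3
Σc'Δl = 16.8 kN/m; ΣN' = 47.5 kN/m; ΣW sinα = 24.0 kN/m
Resisting = 16.8 + 47.5·tan26.9° = 16.8 + 24.1 = 41.0 kN/m
FS = 41.0 / 24.0 = 1.708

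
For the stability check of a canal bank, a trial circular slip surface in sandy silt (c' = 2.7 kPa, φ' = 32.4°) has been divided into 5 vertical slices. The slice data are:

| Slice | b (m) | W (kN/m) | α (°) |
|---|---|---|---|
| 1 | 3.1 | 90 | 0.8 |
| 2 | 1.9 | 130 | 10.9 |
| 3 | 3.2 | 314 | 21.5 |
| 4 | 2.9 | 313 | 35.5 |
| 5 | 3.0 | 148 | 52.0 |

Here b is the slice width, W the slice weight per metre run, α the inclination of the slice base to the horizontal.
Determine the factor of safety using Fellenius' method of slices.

Ordinary method of slices: FS = Σ[c'·Δl_i + (W_i cosα_i)·tanφ'] / Σ W_i sinα_i, with Δl_i = b_i / cosα_i.
Slice 1: Δl = 3.1/cos0.8° = 3.100 m; N'_1 = 90·cos0.8° = 90.0; c'Δl = 8.37; W sinα = 1.3
Slice 2: Δl = 1.9/cos10.9° = 1.935 m; N'_2 = 130·cos10.9° = 127.7; c'Δl = 5.22; W sinα = 24.6
Slice 3: Δl = 3.2/cos21.5° = 3.439 m; N'_3 = 314·cos21.5° = 292.2; c'Δl = 9.29; W sinα = 115.1
Slice 4: Δl = 2.9/cos35.5° = 3.562 m; N'_4 = 313·cos35.5° = 254.8; c'Δl = 9.62; W sinα = 181.8
Slice 5: Δl = 3.0/cos52.0° = 4.873 m; N'_5 = 148·cos52.0° = 91.1; c'Δl = 13.16; W sinα = 116.6
Σc'Δl = 45.7 kN/m; ΣN' = 855.7 kN/m; ΣW sinα = 439.3 kN/m
Resisting = 45.7 + 855.7·tan32.4° = 45.7 + 543.1 = 588.7 kN/m
FS = 588.7 / 439.3 = 1.340

FS = 1.34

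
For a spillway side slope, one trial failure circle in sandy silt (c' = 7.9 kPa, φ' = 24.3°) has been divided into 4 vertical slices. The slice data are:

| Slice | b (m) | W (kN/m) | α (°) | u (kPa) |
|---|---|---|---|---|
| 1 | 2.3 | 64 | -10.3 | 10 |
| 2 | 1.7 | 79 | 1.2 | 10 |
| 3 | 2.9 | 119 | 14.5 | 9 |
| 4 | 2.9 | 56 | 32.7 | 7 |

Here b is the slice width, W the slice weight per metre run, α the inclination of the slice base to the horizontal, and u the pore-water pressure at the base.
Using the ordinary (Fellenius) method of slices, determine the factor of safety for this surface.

FS = 3.56

Ordinary method of slices: FS = Σ[c'·Δl_i + (W_i cosα_i − u_i·Δl_i)·tanφ'] / Σ W_i sinα_i, with Δl_i = b_i / cosα_i.
Slice 1: Δl = 2.3/cos(-10.3°) = 2.338 m; N'_1 = 64·cos(-10.3°) − 10·2.338 = 39.6; c'Δl = 18.47; W sinα = -11.4
Slice 2: Δl = 1.7/cos1.2° = 1.700 m; N'_2 = 79·cos1.2° − 10·1.700 = 62.0; c'Δl = 13.43; W sinα = 1.7
Slice 3: Δl = 2.9/cos14.5° = 2.995 m; N'_3 = 119·cos14.5° − 9·2.995 = 88.3; c'Δl = 23.66; W sinα = 29.8
Slice 4: Δl = 2.9/cos32.7° = 3.446 m; N'_4 = 56·cos32.7° − 7·3.446 = 23.0; c'Δl = 27.22; W sinα = 30.3
Σc'Δl = 82.8 kN/m; ΣN' = 212.8 kN/m; ΣW sinα = 50.3 kN/m
Resisting = 82.8 + 212.8·tan24.3° = 82.8 + 96.1 = 178.9 kN/m
FS = 178.9 / 50.3 = 3.559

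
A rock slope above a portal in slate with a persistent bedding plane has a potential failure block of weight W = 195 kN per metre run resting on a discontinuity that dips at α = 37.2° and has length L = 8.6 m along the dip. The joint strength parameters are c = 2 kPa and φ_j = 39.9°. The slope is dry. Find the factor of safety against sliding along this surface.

Resolving the block weight along and normal to the plane and applying the Mohr–Coulomb strength on the joint:
N' = W cosα = 195·cos37.2° = 155.3 kN/m
Driving force T = W sinα = 195·sin37.2° = 117.9 kN/m
Resisting force R = c·L + N'·tanφ_j = 2·8.6 + 155.3·tan39.9° = 17.2 + 129.9 = 147.1 kN/m
FS = R / T = 147.1 / 117.9 = 1.247

FS = 1.25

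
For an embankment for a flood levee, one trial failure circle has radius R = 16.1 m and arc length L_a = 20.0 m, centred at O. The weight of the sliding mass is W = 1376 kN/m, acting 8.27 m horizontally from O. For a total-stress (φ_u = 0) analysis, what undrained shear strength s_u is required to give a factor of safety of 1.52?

s_u = 53.7 kPa

FS = s_u·L_a·R / (W·d), so s_u = FS·W·d / (L_a·R).
s_u = 1.52·1376·8.27 / (20.00·16.1) = 17296.9 / 322.00 = 53.72 kPa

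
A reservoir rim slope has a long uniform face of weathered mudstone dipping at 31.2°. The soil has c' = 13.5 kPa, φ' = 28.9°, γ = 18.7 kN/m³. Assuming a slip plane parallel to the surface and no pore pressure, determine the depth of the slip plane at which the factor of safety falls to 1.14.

z = 7.13 m

Setting FS = 1.14 in FS = [c' + γz cos²β tanφ'] / [γz sinβ cosβ] and solving for z:
z = c' / [γ cosβ (FS·sinβ − cosβ·tanφ')]
  = 13.5 / [18.7·cos31.2°·(1.14·sin31.2° − cos31.2°·tan28.9°)]
  = 13.5 / [18.7·0.8554·(1.14·0.5180 − 0.8554·0.5520)]
  = 13.5 / 1.8933 = 7.131 m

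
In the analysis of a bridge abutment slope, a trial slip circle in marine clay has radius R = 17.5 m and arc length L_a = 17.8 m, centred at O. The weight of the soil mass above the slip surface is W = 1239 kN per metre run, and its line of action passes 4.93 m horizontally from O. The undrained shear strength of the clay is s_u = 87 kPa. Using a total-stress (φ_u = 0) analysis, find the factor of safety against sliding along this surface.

FS = 4.44

Taking moments about the centre O, the resisting moment is provided by the undrained shear strength acting along the arc:
M_R = s_u·L_a·R = 87·17.80·17.5 = 27100.5 kN·m/m
M_D = W·d = 1239·4.93 = 6108.3 kN·m/m
FS = M_R / M_D = 27100.5 / 6108.3 = 4.437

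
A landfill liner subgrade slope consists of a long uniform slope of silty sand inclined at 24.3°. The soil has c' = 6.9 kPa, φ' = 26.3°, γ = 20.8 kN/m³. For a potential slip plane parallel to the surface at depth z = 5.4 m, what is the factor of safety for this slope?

FS = 1.26

For an infinite slope with a slip plane parallel to the surface (no pore pressure): FS = [c' + γz cos²β tanφ'] / [γz sinβ cosβ].
γz = 20.8·5.4 = 112.32 kN/m²
Numerator = 6.9 + 112.32·cos²24.3°·tan26.3° = 6.9 + 112.32·0.8307·0.4942 = 53.011 kPa
Denominator = 112.32·sin24.3°·cos24.3° = 112.32·0.4115·0.9114 = 42.126 kPa
FS = 53.011 / 42.126 = 1.258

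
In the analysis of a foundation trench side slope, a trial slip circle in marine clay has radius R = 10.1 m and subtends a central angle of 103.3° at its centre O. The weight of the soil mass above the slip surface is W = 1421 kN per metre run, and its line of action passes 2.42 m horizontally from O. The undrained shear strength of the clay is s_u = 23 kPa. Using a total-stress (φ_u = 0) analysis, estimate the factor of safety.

Taking moments about the centre O, the resisting moment is provided by the undrained shear strength acting along the arc:
Arc length L_a = R·θ = 10.1·(103.3°·π/180) = 10.1·1.8029 = 18.21 m
M_R = s_u·L_a·R = 23·18.21·10.1 = 4230.1 kN·m/m
M_D = W·d = 1421·2.42 = 3438.8 kN·m/m
FS = M_R / M_D = 4230.1 / 3438.8 = 1.230

FS = 1.23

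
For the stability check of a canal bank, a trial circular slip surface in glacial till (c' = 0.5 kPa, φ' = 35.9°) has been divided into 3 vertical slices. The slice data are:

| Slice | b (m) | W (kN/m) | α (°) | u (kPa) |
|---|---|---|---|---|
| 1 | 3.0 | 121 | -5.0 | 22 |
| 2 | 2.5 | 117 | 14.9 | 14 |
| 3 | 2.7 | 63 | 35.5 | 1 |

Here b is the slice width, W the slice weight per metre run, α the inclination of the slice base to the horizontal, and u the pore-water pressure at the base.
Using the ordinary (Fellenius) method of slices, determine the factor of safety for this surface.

FS = 2.39

Ordinary method of slices: FS = Σ[c'·Δl_i + (W_i cosα_i − u_i·Δl_i)·tanφ'] / Σ W_i sinα_i, with Δl_i = b_i / cosα_i.
Slice 1: Δl = 3.0/cos(-5.0°) = 3.011 m; N'_1 = 121·cos(-5.0°) − 22·3.011 = 54.3; c'Δl = 1.51; W sinα = -10.5
Slice 2: Δl = 2.5/cos14.9° = 2.587 m; N'_2 = 117·cos14.9° − 14·2.587 = 76.8; c'Δl = 1.29; W sinα = 30.1
Slice 3: Δl = 2.7/cos35.5° = 3.316 m; N'_3 = 63·cos35.5° − 1·3.316 = 48.0; c'Δl = 1.66; W sinα = 36.6
Σc'Δl = 4.5 kN/m; ΣN' = 179.1 kN/m; ΣW sinα = 56.1 kN/m
Resisting = 4.5 + 179.1·tan35.9° = 4.5 + 129.7 = 134.1 kN/m
FS = 134.1 / 56.1 = 2.390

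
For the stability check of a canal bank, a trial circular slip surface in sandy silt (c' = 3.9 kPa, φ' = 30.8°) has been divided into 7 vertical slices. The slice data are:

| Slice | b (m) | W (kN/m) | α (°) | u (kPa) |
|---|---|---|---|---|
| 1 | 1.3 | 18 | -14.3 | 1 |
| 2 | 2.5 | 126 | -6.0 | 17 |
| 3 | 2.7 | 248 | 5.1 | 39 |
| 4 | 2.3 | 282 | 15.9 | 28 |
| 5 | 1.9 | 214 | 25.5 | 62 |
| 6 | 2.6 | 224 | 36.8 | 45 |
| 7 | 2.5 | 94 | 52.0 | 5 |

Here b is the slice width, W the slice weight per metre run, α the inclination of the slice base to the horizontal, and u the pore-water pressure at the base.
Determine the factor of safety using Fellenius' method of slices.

FS = 1.09

Ordinary method of slices: FS = Σ[c'·Δl_i + (W_i cosα_i − u_i·Δl_i)·tanφ'] / Σ W_i sinα_i, with Δl_i = b_i / cosα_i.
Slice 1: Δl = 1.3/cos(-14.3°) = 1.342 m; N'_1 = 18·cos(-14.3°) − 1·1.342 = 16.1; c'Δl = 5.23; W sinα = -4.4
Slice 2: Δl = 2.5/cos(-6.0°) = 2.514 m; N'_2 = 126·cos(-6.0°) − 17·2.514 = 82.6; c'Δl = 9.80; W sinα = -13.2
Slice 3: Δl = 2.7/cos5.1° = 2.711 m; N'_3 = 248·cos5.1° − 39·2.711 = 141.3; c'Δl = 10.57; W sinα = 22.0
Slice 4: Δl = 2.3/cos15.9° = 2.391 m; N'_4 = 282·cos15.9° − 28·2.391 = 204.2; c'Δl = 9.33; W sinα = 77.3
Slice 5: Δl = 1.9/cos25.5° = 2.105 m; N'_5 = 214·cos25.5° − 62·2.105 = 62.6; c'Δl = 8.21; W sinα = 92.1
Slice 6: Δl = 2.6/cos36.8° = 3.247 m; N'_6 = 224·cos36.8° − 45·3.247 = 33.2; c'Δl = 12.66; W sinα = 134.2
Slice 7: Δl = 2.5/cos52.0° = 4.061 m; N'_7 = 94·cos52.0° − 5·4.061 = 37.6; c'Δl = 15.84; W sinα = 74.1
Σc'Δl = 71.6 kN/m; ΣN' = 577.7 kN/m; ΣW sinα = 382.1 kN/m
Resisting = 71.6 + 577.7·tan30.8° = 71.6 + 344.4 = 416.0 kN/m
FS = 416.0 / 382.1 = 1.089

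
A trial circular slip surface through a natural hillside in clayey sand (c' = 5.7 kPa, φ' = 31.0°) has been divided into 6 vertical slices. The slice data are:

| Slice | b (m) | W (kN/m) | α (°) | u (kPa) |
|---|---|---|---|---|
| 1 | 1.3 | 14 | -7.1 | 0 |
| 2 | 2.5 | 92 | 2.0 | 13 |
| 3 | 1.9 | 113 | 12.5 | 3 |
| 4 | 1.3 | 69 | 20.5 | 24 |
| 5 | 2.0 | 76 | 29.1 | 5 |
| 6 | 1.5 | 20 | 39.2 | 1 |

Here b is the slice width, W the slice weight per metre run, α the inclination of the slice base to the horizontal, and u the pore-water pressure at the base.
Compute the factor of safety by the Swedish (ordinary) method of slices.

FS = 2.32

Ordinary method of slices: FS = Σ[c'·Δl_i + (W_i cosα_i − u_i·Δl_i)·tanφ'] / Σ W_i sinα_i, with Δl_i = b_i / cosα_i.
Slice 1: Δl = 1.3/cos(-7.1°) = 1.310 m; N'_1 = 14·cos(-7.1°) − 0·1.310 = 13.9; c'Δl = 7.47; W sinα = -1.7
Slice 2: Δl = 2.5/cos2.0° = 2.502 m; N'_2 = 92·cos2.0° − 13·2.502 = 59.4; c'Δl = 14.26; W sinα = 3.2
Slice 3: Δl = 1.9/cos12.5° = 1.946 m; N'_3 = 113·cos12.5° − 3·1.946 = 104.5; c'Δl = 11.09; W sinα = 24.5
Slice 4: Δl = 1.3/cos20.5° = 1.388 m; N'_4 = 69·cos20.5° − 24·1.388 = 31.3; c'Δl = 7.91; W sinα = 24.2
Slice 5: Δl = 2.0/cos29.1° = 2.289 m; N'_5 = 76·cos29.1° − 5·2.289 = 55.0; c'Δl = 13.05; W sinα = 37.0
Slice 6: Δl = 1.5/cos39.2° = 1.936 m; N'_6 = 20·cos39.2° − 1·1.936 = 13.6; c'Δl = 11.03; W sinα = 12.6
Σc'Δl = 64.8 kN/m; ΣN' = 277.6 kN/m; ΣW sinα = 99.7 kN/m
Resisting = 64.8 + 277.6·tan31.0° = 64.8 + 166.8 = 231.6 kN/m
FS = 231.6 / 99.7 = 2.323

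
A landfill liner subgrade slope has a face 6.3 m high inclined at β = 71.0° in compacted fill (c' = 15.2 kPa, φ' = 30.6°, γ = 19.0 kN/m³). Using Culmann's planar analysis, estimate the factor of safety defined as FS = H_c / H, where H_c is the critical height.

H_c = (4c'/γ) · sinβ cosφ' / [1 − cos(β − φ')]
    = (4·15.2/19.0) · sin71.0°·cos30.6° / [1 − cos40.4°]
    = 3.200 · 0.8138 / 0.2385 = 10.92 m
FS = H_c / H = 10.92 / 6.3 = 1.734

FS = 1.73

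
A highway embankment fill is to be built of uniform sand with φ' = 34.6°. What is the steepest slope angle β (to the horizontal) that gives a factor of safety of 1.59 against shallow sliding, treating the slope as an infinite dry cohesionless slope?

β = 23.5°

For an infinite dry cohesionless slope FS = tanφ'/tanβ, so tanβ = tanφ' / FS.
tanβ = tan34.6° / 1.59 = 0.6899 / 1.59 = 0.4339
β = arctan(0.4339) = 23.45°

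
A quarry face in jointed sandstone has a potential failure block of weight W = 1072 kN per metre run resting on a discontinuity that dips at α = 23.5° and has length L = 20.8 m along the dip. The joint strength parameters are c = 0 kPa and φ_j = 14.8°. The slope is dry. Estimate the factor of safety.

FS = 0.61

Resolving the block weight along and normal to the plane and applying the Mohr–Coulomb strength on the joint:
N' = W cosα = 1072·cos23.5° = 983.1 kN/m
Driving force T = W sinα = 1072·sin23.5° = 427.5 kN/m
Resisting force R = c·L + N'·tanφ_j = 0·20.8 + 983.1·tan14.8° = 0.0 + 259.7 = 259.7 kN/m
FS = R / T = 259.7 / 427.5 = 0.608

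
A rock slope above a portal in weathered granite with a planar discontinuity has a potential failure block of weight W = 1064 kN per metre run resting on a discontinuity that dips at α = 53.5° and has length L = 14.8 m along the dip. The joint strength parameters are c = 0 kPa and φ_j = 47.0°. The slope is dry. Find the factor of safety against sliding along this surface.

Resolving the block weight along and normal to the plane and applying the Mohr–Coulomb strength on the joint:
N' = W cosα = 1064·cos53.5° = 632.9 kN/m
Driving force T = W sinα = 1064·sin53.5° = 855.3 kN/m
Resisting force R = c·L + N'·tanφ_j = 0·14.8 + 632.9·tan47.0° = 0.0 + 678.7 = 678.7 kN/m
FS = R / T = 678.7 / 855.3 = 0.794

FS = 0.79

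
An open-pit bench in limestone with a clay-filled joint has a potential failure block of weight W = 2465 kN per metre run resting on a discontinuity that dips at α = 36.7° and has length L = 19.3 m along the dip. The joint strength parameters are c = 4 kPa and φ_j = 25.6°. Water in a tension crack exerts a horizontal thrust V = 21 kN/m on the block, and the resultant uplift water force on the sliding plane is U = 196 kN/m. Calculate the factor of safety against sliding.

FS = 0.62

Resolving the block weight along and normal to the plane and applying the Mohr–Coulomb strength on the joint:
N' = W cosα − U − V sinα = 2465·cos36.7° − 196 − 21·sin36.7° = 1767.8 kN/m
Driving force T = W sinα + V cosα = 2465·sin36.7° + 21·cos36.7° = 1490.0 kN/m
Resisting force R = c·L + N'·tanφ_j = 4·19.3 + 1767.8·tan25.6° = 77.2 + 847.0 = 924.2 kN/m
FS = R / T = 924.2 / 1490.0 = 0.620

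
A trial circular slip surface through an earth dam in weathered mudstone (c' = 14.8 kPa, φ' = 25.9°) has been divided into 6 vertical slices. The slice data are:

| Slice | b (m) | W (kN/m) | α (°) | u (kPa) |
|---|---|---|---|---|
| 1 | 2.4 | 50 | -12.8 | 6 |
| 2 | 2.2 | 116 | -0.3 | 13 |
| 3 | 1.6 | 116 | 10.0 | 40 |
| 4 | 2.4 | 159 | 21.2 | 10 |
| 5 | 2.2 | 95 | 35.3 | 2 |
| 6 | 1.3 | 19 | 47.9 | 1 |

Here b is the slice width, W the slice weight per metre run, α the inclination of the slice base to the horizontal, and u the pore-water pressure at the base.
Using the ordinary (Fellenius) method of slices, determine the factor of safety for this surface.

FS = 2.83

Ordinary method of slices: FS = Σ[c'·Δl_i + (W_i cosα_i − u_i·Δl_i)·tanφ'] / Σ W_i sinα_i, with Δl_i = b_i / cosα_i.
Slice 1: Δl = 2.4/cos(-12.8°) = 2.461 m; N'_1 = 50·cos(-12.8°) − 6·2.461 = 34.0; c'Δl = 36.43; W sinα = -11.1
Slice 2: Δl = 2.2/cos(-0.3°) = 2.200 m; N'_2 = 116·cos(-0.3°) − 13·2.200 = 87.4; c'Δl = 32.56; W sinα = -0.6
Slice 3: Δl = 1.6/cos10.0° = 1.625 m; N'_3 = 116·cos10.0° − 40·1.625 = 49.3; c'Δl = 24.05; W sinα = 20.1
Slice 4: Δl = 2.4/cos21.2° = 2.574 m; N'_4 = 159·cos21.2° − 10·2.574 = 122.5; c'Δl = 38.10; W sinα = 57.5
Slice 5: Δl = 2.2/cos35.3° = 2.696 m; N'_5 = 95·cos35.3° − 2·2.696 = 72.1; c'Δl = 39.90; W sinα = 54.9
Slice 6: Δl = 1.3/cos47.9° = 1.939 m; N'_6 = 19·cos47.9° − 1·1.939 = 10.8; c'Δl = 28.70; W sinα = 14.1
Σc'Δl = 199.7 kN/m; ΣN' = 376.1 kN/m; ΣW sinα = 135.0 kN/m
Resisting = 199.7 + 376.1·tan25.9° = 199.7 + 182.6 = 382.3 kN/m
FS = 382.3 / 135.0 = 2.833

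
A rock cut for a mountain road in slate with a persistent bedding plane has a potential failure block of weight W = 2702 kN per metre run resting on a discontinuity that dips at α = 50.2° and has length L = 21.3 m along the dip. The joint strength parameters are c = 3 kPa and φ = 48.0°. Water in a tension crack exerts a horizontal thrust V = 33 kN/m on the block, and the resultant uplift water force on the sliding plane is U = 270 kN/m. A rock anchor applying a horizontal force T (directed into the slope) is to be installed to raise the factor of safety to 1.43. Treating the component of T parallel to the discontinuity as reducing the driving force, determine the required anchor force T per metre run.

T = 759 kN/m

Resolving forces along and normal to the sliding plane, with the horizontal anchor force T adding T·sinα to the effective normal force and T·cosα acting up the plane against the driving force:
FS = [cL + (W cosα − U − V sinα + T sinα) tanφ] / [W sinα + V cosα − T cosα]
Without the anchor: N' = 1434.2 kN/m, driving T_d = 2097.0 kN/m, resisting R = 3·21.3 + 1434.2·tan48.0° = 1656.8 kN/m, FS = 0.79.
Setting FS = 1.43 and solving for T:
1.43·(2097.0 − T cos50.2°) = 1656.8 + T sin50.2°·tan48.0°
T·(sin50.2°·tan48.0° + 1.43·cos50.2°) = 1.43·2097.0 − 1656.8
T·(0.7683·1.1106 + 1.43·0.6401) = 2998.7 − 1656.8 = 1342.0
T·1.7686 = 1342.0
T = 758.8 kN/m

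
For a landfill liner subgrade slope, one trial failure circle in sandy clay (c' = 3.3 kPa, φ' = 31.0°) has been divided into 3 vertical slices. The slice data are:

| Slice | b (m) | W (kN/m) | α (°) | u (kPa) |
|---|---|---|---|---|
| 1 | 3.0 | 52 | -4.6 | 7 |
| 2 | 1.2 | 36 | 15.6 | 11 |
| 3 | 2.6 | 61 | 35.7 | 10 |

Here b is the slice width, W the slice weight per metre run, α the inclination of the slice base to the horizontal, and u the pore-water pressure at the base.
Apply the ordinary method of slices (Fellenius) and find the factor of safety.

FS = 1.61

Ordinary method of slices: FS = Σ[c'·Δl_i + (W_i cosα_i − u_i·Δl_i)·tanφ'] / Σ W_i sinα_i, with Δl_i = b_i / cosα_i.
Slice 1: Δl = 3.0/cos(-4.6°) = 3.010 m; N'_1 = 52·cos(-4.6°) − 7·3.010 = 30.8; c'Δl = 9.93; W sinα = -4.2
Slice 2: Δl = 1.2/cos15.6° = 1.246 m; N'_2 = 36·cos15.6° − 11·1.246 = 21.0; c'Δl = 4.11; W sinα = 9.7
Slice 3: Δl = 2.6/cos35.7° = 3.202 m; N'_3 = 61·cos35.7° − 10·3.202 = 17.5; c'Δl = 10.57; W sinα = 35.6
Σc'Δl = 24.6 kN/m; ΣN' = 69.3 kN/m; ΣW sinα = 41.1 kN/m
Resisting = 24.6 + 69.3·tan31.0° = 24.6 + 41.6 = 66.2 kN/m
FS = 66.2 / 41.1 = 1.611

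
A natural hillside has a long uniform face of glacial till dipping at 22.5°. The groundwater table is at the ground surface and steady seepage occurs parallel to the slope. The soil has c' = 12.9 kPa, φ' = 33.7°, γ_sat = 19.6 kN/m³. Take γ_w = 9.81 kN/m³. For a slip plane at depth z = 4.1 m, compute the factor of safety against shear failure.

FS = 1.26

With seepage parallel to the slope and the water table at the surface, the effective normal stress on the slip plane uses the buoyant unit weight γ' = γ_sat − γ_w while the driving shear stress uses γ_sat:
FS = [c' + γ' z cos²β tanφ'] / [γ_sat z sinβ cosβ]
γ' = 19.6 − 9.81 = 9.79 kN/m³
Numerator = 12.9 + 9.79·4.1·cos²22.5°·tan33.7° = 12.9 + 9.79·4.1·0.8536·0.6669 = 35.749 kPa
Denominator = 19.6·4.1·sin22.5°·cos22.5° = 19.6·4.1·0.3827·0.9239 = 28.412 kPa
FS = 35.749 / 28.412 = 1.258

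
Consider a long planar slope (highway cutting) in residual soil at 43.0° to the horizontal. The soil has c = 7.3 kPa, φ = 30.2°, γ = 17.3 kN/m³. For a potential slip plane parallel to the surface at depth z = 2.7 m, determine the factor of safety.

For an infinite slope with a slip plane parallel to the surface (no pore pressure): FS = [c + γz cos²β tanφ] / [γz sinβ cosβ].
γz = 17.3·2.7 = 46.71 kN/m²
Numerator = 7.3 + 46.71·cos²43.0°·tan30.2° = 7.3 + 46.71·0.5349·0.5820 = 21.841 kPa
Denominator = 46.71·sin43.0°·cos43.0° = 46.71·0.6820·0.7314 = 23.298 kPa
FS = 21.841 / 23.298 = 0.937

FS = 0.94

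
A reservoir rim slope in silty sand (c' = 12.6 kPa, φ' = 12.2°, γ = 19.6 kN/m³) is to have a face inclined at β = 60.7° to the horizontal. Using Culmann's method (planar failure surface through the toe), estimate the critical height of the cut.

Culmann's analysis gives the critical failure plane at α_cr = (β + φ')/2 = (60.7 + 12.2)/2 = 36.5°, and the critical height
H_c = (4c'/γ) · sinβ cosφ' / [1 − cos(β − φ')]
    = (4·12.6/19.6) · sin60.7°·cos12.2° / [1 − cos(48.5°)]
    = 2.571 · 0.8721·0.9774 / [1 − 0.6626]
    = 2.571 · 0.8524 / 0.3374
    = 6.50 m

H_c = 6.50 m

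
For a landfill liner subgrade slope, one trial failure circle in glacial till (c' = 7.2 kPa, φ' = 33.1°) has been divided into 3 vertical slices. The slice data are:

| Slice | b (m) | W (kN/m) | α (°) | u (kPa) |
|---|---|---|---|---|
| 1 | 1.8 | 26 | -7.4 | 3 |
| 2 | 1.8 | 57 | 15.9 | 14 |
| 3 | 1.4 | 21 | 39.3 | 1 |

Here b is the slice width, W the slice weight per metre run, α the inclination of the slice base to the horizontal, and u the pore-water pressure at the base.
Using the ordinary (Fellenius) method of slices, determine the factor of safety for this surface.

Ordinary method of slices: FS = Σ[c'·Δl_i + (W_i cosα_i − u_i·Δl_i)·tanφ'] / Σ W_i sinα_i, with Δl_i = b_i / cosα_i.
Slice 1: Δl = 1.8/cos(-7.4°) = 1.815 m; N'_1 = 26·cos(-7.4°) − 3·1.815 = 20.3; c'Δl = 13.07; W sinα = -3.3
Slice 2: Δl = 1.8/cos15.9° = 1.872 m; N'_2 = 57·cos15.9° − 14·1.872 = 28.6; c'Δl = 13.48; W sinα = 15.6
Slice 3: Δl = 1.4/cos39.3° = 1.809 m; N'_3 = 21·cos39.3° − 1·1.809 = 14.4; c'Δl = 13.03; W sinα = 13.3
Σc'Δl = 39.6 kN/m; ΣN' = 63.4 kN/m; ΣW sinα = 25.6 kN/m
Resisting = 39.6 + 63.4·tan33.1° = 39.6 + 41.3 = 80.9 kN/m
FS = 80.9 / 25.6 = 3.164

FS = 3.16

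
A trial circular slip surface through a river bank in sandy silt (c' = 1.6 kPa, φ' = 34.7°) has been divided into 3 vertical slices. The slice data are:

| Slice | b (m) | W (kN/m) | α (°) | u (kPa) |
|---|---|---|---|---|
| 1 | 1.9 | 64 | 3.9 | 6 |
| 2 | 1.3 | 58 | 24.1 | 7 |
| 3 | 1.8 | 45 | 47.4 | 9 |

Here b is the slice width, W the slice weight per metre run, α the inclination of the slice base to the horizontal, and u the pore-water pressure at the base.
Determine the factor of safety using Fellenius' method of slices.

FS = 1.31

Ordinary method of slices: FS = Σ[c'·Δl_i + (W_i cosα_i − u_i·Δl_i)·tanφ'] / Σ W_i sinα_i, with Δl_i = b_i / cosα_i.
Slice 1: Δl = 1.9/cos3.9° = 1.904 m; N'_1 = 64·cos3.9° − 6·1.904 = 52.4; c'Δl = 3.05; W sinα = 4.4
Slice 2: Δl = 1.3/cos24.1° = 1.424 m; N'_2 = 58·cos24.1° − 7·1.424 = 43.0; c'Δl = 2.28; W sinα = 23.7
Slice 3: Δl = 1.8/cos47.4° = 2.659 m; N'_3 = 45·cos47.4° − 9·2.659 = 6.5; c'Δl = 4.25; W sinα = 33.1
Σc'Δl = 9.6 kN/m; ΣN' = 101.9 kN/m; ΣW sinα = 61.2 kN/m
Resisting = 9.6 + 101.9·tan34.7° = 9.6 + 70.6 = 80.2 kN/m
FS = 80.2 / 61.2 = 1.311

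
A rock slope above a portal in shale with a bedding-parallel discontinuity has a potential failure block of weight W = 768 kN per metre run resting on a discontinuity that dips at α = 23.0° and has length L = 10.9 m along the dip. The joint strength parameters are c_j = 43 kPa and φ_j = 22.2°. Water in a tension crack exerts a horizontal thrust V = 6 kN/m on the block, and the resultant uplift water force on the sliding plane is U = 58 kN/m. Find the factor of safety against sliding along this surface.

FS = 2.40

Resolving the block weight along and normal to the plane and applying the Mohr–Coulomb strength on the joint:
N' = W cosα − U − V sinα = 768·cos23.0° − 58 − 6·sin23.0° = 646.6 kN/m
Driving force T = W sinα + V cosα = 768·sin23.0° + 6·cos23.0° = 305.6 kN/m
Resisting force R = c_j·L + N'·tanφ_j = 43·10.9 + 646.6·tan22.2° = 468.7 + 263.9 = 732.6 kN/m
FS = R / T = 732.6 / 305.6 = 2.397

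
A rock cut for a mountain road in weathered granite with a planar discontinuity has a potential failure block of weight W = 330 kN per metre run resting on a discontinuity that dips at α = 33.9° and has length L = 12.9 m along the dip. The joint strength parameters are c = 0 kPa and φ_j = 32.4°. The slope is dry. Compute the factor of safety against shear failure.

Resolving the block weight along and normal to the plane and applying the Mohr–Coulomb strength on the joint:
N' = W cosα = 330·cos33.9° = 273.9 kN/m
Driving force T = W sinα = 330·sin33.9° = 184.1 kN/m
Resisting force R = c·L + N'·tanφ_j = 0·12.9 + 273.9·tan32.4° = 0.0 + 173.8 = 173.8 kN/m
FS = R / T = 173.8 / 184.1 = 0.944

FS = 0.94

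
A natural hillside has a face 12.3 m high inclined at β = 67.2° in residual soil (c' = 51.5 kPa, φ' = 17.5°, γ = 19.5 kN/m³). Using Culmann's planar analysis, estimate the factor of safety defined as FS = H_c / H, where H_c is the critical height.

H_c = (4c'/γ) · sinβ cosφ' / [1 − cos(β − φ')]
    = (4·51.5/19.5) · sin67.2°·cos17.5° / [1 − cos49.7°]
    = 10.564 · 0.8792 / 0.3532 = 26.30 m
FS = H_c / H = 26.30 / 12.3 = 2.138

FS = 2.14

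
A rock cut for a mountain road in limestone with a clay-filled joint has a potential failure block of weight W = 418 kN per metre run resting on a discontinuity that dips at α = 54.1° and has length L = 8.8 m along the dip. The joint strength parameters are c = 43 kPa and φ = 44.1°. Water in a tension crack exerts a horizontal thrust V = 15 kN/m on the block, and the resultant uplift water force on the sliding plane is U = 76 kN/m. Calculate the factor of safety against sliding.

Resolving the block weight along and normal to the plane and applying the Mohr–Coulomb strength on the joint:
N' = W cosα − U − V sinα = 418·cos54.1° − 76 − 15·sin54.1° = 157.0 kN/m
Driving force T = W sinα + V cosα = 418·sin54.1° + 15·cos54.1° = 347.4 kN/m
Resisting force R = c·L + N'·tanφ = 43·8.8 + 157.0·tan44.1° = 378.4 + 152.1 = 530.5 kN/m
FS = R / T = 530.5 / 347.4 = 1.527

FS = 1.53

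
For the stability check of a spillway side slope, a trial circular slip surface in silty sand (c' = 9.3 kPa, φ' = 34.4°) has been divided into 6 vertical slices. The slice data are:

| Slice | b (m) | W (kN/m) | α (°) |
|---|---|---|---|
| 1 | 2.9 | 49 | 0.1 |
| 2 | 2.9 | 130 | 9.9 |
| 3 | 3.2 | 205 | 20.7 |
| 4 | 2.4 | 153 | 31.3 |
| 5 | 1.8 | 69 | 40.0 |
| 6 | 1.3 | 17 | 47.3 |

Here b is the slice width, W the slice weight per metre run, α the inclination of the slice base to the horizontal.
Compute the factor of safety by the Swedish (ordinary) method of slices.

Ordinary method of slices: FS = Σ[c'·Δl_i + (W_i cosα_i)·tanφ'] / Σ W_i sinα_i, with Δl_i = b_i / cosα_i.
Slice 1: Δl = 2.9/cos0.1° = 2.900 m; N'_1 = 49·cos0.1° = 49.0; c'Δl = 26.97; W sinα = 0.1
Slice 2: Δl = 2.9/cos9.9° = 2.944 m; N'_2 = 130·cos9.9° = 128.1; c'Δl = 27.38; W sinα = 22.4
Slice 3: Δl = 3.2/cos20.7° = 3.421 m; N'_3 = 205·cos20.7° = 191.8; c'Δl = 31.81; W sinα = 72.5
Slice 4: Δl = 2.4/cos31.3° = 2.809 m; N'_4 = 153·cos31.3° = 130.7; c'Δl = 26.12; W sinα = 79.5
Slice 5: Δl = 1.8/cos40.0° = 2.350 m; N'_5 = 69·cos40.0° = 52.9; c'Δl = 21.85; W sinα = 44.4
Slice 6: Δl = 1.3/cos47.3° = 1.917 m; N'_6 = 17·cos47.3° = 11.5; c'Δl = 17.83; W sinα = 12.5
Σc'Δl = 152.0 kN/m; ΣN' = 563.9 kN/m; ΣW sinα = 231.2 kN/m
Resisting = 152.0 + 563.9·tan34.4° = 152.0 + 386.1 = 538.1 kN/m
FS = 538.1 / 231.2 = 2.327

FS = 2.33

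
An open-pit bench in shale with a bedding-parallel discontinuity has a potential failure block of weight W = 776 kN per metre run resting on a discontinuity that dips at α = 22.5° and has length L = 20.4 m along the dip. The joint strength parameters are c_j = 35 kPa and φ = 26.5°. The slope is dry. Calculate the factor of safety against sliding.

FS = 3.61

Resolving the block weight along and normal to the plane and applying the Mohr–Coulomb strength on the joint:
N' = W cosα = 776·cos22.5° = 716.9 kN/m
Driving force T = W sinα = 776·sin22.5° = 297.0 kN/m
Resisting force R = c_j·L + N'·tanφ = 35·20.4 + 716.9·tan26.5° = 714.0 + 357.4 = 1071.4 kN/m
FS = R / T = 1071.4 / 297.0 = 3.608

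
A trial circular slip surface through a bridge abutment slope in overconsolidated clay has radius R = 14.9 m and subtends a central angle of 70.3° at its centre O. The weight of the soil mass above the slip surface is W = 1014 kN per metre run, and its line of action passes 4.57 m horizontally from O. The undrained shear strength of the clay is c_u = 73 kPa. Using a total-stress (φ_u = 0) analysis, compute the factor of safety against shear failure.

FS = 4.29

Taking moments about the centre O, the resisting moment is provided by the undrained shear strength acting along the arc:
Arc length L_a = R·θ = 14.9·(70.3°·π/180) = 14.9·1.2270 = 18.28 m
M_R = c_u·L_a·R = 73·18.28·14.9 = 19885.1 kN·m/m
M_D = W·d = 1014·4.57 = 4634.0 kN·m/m
FS = M_R / M_D = 19885.1 / 4634.0 = 4.291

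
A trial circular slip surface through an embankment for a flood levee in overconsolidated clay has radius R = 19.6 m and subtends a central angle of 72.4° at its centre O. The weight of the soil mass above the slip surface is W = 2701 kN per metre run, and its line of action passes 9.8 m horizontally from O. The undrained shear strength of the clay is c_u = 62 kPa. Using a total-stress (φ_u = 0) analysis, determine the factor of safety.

FS = 1.14

Taking moments about the centre O, the resisting moment is provided by the undrained shear strength acting along the arc:
Arc length L_a = R·θ = 19.6·(72.4°·π/180) = 19.6·1.2636 = 24.77 m
M_R = c_u·L_a·R = 62·24.77·19.6 = 30096.8 kN·m/m
M_D = W·d = 2701·9.8 = 26469.8 kN·m/m
FS = M_R / M_D = 30096.8 / 26469.8 = 1.137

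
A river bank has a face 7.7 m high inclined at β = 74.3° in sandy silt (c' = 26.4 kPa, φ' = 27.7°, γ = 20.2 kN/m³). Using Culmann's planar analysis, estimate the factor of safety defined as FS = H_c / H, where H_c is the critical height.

H_c = (4c'/γ) · sinβ cosφ' / [1 − cos(β − φ')]
    = (4·26.4/20.2) · sin74.3°·cos27.7° / [1 − cos46.6°]
    = 5.228 · 0.8524 / 0.3129 = 14.24 m
FS = H_c / H = 14.24 / 7.7 = 1.849

FS = 1.85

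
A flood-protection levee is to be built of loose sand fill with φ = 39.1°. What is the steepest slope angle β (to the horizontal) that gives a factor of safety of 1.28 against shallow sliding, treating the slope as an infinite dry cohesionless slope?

For an infinite dry cohesionless slope FS = tanφ/tanβ, so tanβ = tanφ / FS.
tanβ = tan39.1° / 1.28 = 0.8127 / 1.28 = 0.6349
β = arctan(0.6349) = 32.41°

β = 32.4°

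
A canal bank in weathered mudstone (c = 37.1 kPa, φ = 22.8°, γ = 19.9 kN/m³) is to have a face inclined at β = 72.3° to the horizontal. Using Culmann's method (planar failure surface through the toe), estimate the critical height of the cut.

Culmann's analysis gives the critical failure plane at α_cr = (β + φ)/2 = (72.3 + 22.8)/2 = 47.5°, and the critical height
H_c = (4c/γ) · sinβ cosφ / [1 − cos(β − φ)]
    = (4·37.1/19.9) · sin72.3°·cos22.8° / [1 − cos(49.5°)]
    = 7.457 · 0.9527·0.9219 / [1 − 0.6494]
    = 7.457 · 0.8782 / 0.3506
    = 18.68 m

H_c = 18.68 m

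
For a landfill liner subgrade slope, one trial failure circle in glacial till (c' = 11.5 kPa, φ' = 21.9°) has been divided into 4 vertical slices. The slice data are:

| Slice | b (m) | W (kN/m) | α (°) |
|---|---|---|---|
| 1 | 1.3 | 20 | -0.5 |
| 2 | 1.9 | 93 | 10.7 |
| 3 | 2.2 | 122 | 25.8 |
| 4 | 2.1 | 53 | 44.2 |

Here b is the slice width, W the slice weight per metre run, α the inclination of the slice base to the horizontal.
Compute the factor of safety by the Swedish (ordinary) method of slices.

Ordinary method of slices: FS = Σ[c'·Δl_i + (W_i cosα_i)·tanφ'] / Σ W_i sinα_i, with Δl_i = b_i / cosα_i.
Slice 1: Δl = 1.3/cos(-0.5°) = 1.300 m; N'_1 = 20·cos(-0.5°) = 20.0; c'Δl = 14.95; W sinα = -0.2
Slice 2: Δl = 1.9/cos10.7° = 1.934 m; N'_2 = 93·cos10.7° = 91.4; c'Δl = 22.24; W sinα = 17.3
Slice 3: Δl = 2.2/cos25.8° = 2.444 m; N'_3 = 122·cos25.8° = 109.8; c'Δl = 28.10; W sinα = 53.1
Slice 4: Δl = 2.1/cos44.2° = 2.929 m; N'_4 = 53·cos44.2° = 38.0; c'Δl = 33.69; W sinα = 36.9
Σc'Δl = 99.0 kN/m; ΣN' = 259.2 kN/m; ΣW sinα = 107.1 kN/m
Resisting = 99.0 + 259.2·tan21.9° = 99.0 + 104.2 = 203.2 kN/m
FS = 203.2 / 107.1 = 1.896

FS = 1.90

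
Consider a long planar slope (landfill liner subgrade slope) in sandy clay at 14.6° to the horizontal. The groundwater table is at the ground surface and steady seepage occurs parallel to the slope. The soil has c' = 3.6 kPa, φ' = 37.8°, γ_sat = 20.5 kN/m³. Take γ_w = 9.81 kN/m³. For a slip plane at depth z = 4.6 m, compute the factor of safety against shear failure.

FS = 1.71

With seepage parallel to the slope and the water table at the surface, the effective normal stress on the slip plane uses the buoyant unit weight γ' = γ_sat − γ_w while the driving shear stress uses γ_sat:
FS = [c' + γ' z cos²β tanφ'] / [γ_sat z sinβ cosβ]
γ' = 20.5 − 9.81 = 10.69 kN/m³
Numerator = 3.6 + 10.69·4.6·cos²14.6°·tan37.8° = 3.6 + 10.69·4.6·0.9365·0.7757 = 39.320 kPa
Denominator = 20.5·4.6·sin14.6°·cos14.6° = 20.5·4.6·0.2521·0.9677 = 23.003 kPa
FS = 39.320 / 23.003 = 1.709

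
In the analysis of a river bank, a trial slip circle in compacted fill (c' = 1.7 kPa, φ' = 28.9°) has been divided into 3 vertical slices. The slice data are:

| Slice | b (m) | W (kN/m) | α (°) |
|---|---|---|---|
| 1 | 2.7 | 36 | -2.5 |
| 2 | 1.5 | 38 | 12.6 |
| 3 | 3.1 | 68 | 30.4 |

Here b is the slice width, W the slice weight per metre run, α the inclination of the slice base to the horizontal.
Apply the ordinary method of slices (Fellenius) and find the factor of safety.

FS = 2.09

Ordinary method of slices: FS = Σ[c'·Δl_i + (W_i cosα_i)·tanφ'] / Σ W_i sinα_i, with Δl_i = b_i / cosα_i.
Slice 1: Δl = 2.7/cos(-2.5°) = 2.703 m; N'_1 = 36·cos(-2.5°) = 36.0; c'Δl = 4.59; W sinα = -1.6
Slice 2: Δl = 1.5/cos12.6° = 1.537 m; N'_2 = 38·cos12.6° = 37.1; c'Δl = 2.61; W sinα = 8.3
Slice 3: Δl = 3.1/cos30.4° = 3.594 m; N'_3 = 68·cos30.4° = 58.7; c'Δl = 6.11; W sinα = 34.4
Σc'Δl = 13.3 kN/m; ΣN' = 131.7 kN/m; ΣW sinα = 41.1 kN/m
Resisting = 13.3 + 131.7·tan28.9° = 13.3 + 72.7 = 86.0 kN/m
FS = 86.0 / 41.1 = 2.091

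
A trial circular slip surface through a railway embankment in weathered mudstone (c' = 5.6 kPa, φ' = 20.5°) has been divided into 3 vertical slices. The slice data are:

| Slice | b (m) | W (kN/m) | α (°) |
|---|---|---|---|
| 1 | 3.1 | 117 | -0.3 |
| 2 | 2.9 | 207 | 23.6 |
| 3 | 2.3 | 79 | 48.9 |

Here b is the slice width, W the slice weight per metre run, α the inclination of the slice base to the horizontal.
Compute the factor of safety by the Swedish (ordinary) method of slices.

Ordinary method of slices: FS = Σ[c'·Δl_i + (W_i cosα_i)·tanφ'] / Σ W_i sinα_i, with Δl_i = b_i / cosα_i.
Slice 1: Δl = 3.1/cos(-0.3°) = 3.100 m; N'_1 = 117·cos(-0.3°) = 117.0; c'Δl = 17.36; W sinα = -0.6
Slice 2: Δl = 2.9/cos23.6° = 3.165 m; N'_2 = 207·cos23.6° = 189.7; c'Δl = 17.72; W sinα = 82.9
Slice 3: Δl = 2.3/cos48.9° = 3.499 m; N'_3 = 79·cos48.9° = 51.9; c'Δl = 19.59; W sinα = 59.5
Σc'Δl = 54.7 kN/m; ΣN' = 358.6 kN/m; ΣW sinα = 141.8 kN/m
Resisting = 54.7 + 358.6·tan20.5° = 54.7 + 134.1 = 188.8 kN/m
FS = 188.8 / 141.8 = 1.331

FS = 1.33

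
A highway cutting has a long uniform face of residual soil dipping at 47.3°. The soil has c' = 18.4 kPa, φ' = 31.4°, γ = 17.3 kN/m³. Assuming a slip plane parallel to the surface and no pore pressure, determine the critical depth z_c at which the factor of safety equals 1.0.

Setting FS = 1.00 in FS = [c' + γz cos²β tanφ'] / [γz sinβ cosβ] and solving for z:
z = c' / [γ cosβ (FS·sinβ − cosβ·tanφ')]
  = 18.4 / [17.3·cos47.3°·(1.00·sin47.3° − cos47.3°·tan31.4°)]
  = 18.4 / [17.3·0.6782·(1.00·0.7349 − 0.6782·0.6104)]
  = 18.4 / 3.7656 = 4.886 m

z_c = 4.89 m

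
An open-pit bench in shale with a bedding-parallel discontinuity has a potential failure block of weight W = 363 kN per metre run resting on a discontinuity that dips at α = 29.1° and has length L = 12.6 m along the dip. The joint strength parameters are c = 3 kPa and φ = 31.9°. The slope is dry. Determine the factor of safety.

Resolving the block weight along and normal to the plane and applying the Mohr–Coulomb strength on the joint:
N' = W cosα = 363·cos29.1° = 317.2 kN/m
Driving force T = W sinα = 363·sin29.1° = 176.5 kN/m
Resisting force R = c·L + N'·tanφ = 3·12.6 + 317.2·tan31.9° = 37.8 + 197.4 = 235.2 kN/m
FS = R / T = 235.2 / 176.5 = 1.332

FS = 1.33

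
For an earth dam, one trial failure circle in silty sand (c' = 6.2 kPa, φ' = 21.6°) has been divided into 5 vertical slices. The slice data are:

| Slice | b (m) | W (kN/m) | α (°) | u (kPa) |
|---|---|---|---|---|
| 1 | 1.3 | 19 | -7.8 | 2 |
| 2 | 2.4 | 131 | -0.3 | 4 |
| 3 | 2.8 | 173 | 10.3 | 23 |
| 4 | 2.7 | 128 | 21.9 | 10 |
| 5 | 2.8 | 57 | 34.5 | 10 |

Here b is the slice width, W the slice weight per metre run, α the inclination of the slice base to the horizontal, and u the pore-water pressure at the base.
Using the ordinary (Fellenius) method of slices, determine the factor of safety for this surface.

FS = 2.01

Ordinary method of slices: FS = Σ[c'·Δl_i + (W_i cosα_i − u_i·Δl_i)·tanφ'] / Σ W_i sinα_i, with Δl_i = b_i / cosα_i.
Slice 1: Δl = 1.3/cos(-7.8°) = 1.312 m; N'_1 = 19·cos(-7.8°) − 2·1.312 = 16.2; c'Δl = 8.14; W sinα = -2.6
Slice 2: Δl = 2.4/cos(-0.3°) = 2.400 m; N'_2 = 131·cos(-0.3°) − 4·2.400 = 121.4; c'Δl = 14.88; W sinα = -0.7
Slice 3: Δl = 2.8/cos10.3° = 2.846 m; N'_3 = 173·cos10.3° − 23·2.846 = 104.8; c'Δl = 17.64; W sinα = 30.9
Slice 4: Δl = 2.7/cos21.9° = 2.910 m; N'_4 = 128·cos21.9° − 10·2.910 = 89.7; c'Δl = 18.04; W sinα = 47.7
Slice 5: Δl = 2.8/cos34.5° = 3.398 m; N'_5 = 57·cos34.5° − 10·3.398 = 13.0; c'Δl = 21.06; W sinα = 32.3
Σc'Δl = 79.8 kN/m; ΣN' = 345.0 kN/m; ΣW sinα = 107.7 kN/m
Resisting = 79.8 + 345.0·tan21.6° = 79.8 + 136.6 = 216.4 kN/m
FS = 216.4 / 107.7 = 2.009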